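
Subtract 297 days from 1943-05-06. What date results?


Start: 1943-05-06, subtract 297 days
Back 6 days from May 6 reaches April 30, 1943 -> 291 left
April 1943 has 30 days -> back to March 31, 1943 -> 261 left
March 1943 has 31 days -> back to February 28, 1943 -> 230 left
February 1943 has 28 days -> back to January 31, 1943 -> 202 left
January 1943 has 31 days -> back to December 31, 1942 -> 171 left
December 1942 has 31 days -> back to November 30, 1942 -> 140 left
November 1942 has 30 days -> back to October 31, 1942 -> 110 left
October 1942 has 31 days -> back to September 30, 1942 -> 79 left
September 1942 has 30 days -> back to August 31, 1942 -> 49 left
August 1942 has 31 days -> back to July 31, 1942 -> 18 left
July 1942: 31 - 18 = 13 -> lands on July 13

Result: 1942-07-13


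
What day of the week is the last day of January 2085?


January 2085 has 31 days
Anchor: Jan 1, 2085. With p = 2085 - 1 = 2084: (p + p//4 - p//100 + p//400) mod 7 = (2084 + 521 - 20 + 5) mod 7 = 2590 mod 7 = 0 -> Monday (Mon=0 ... Sun=6)
January 1 is the anchor itself -> Monday
Last day offset: 31 - 1 = 30 days
Weekday index = (0 + 30) mod 7 = 2

Wednesday, January 31


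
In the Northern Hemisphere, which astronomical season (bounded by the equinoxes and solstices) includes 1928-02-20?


Date: February 20
Astronomical Winter (approx.; exact equinox/solstice day varies by year): December 21 to March 19
February 20 falls within the Winter window

Winter


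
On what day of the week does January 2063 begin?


Target: January 1, 2063
Anchor: Jan 1, 2063. With p = 2063 - 1 = 2062: (p + p//4 - p//100 + p//400) mod 7 = (2062 + 515 - 20 + 5) mod 7 = 2562 mod 7 = 0 -> Monday (Mon=0 ... Sun=6)
Offset from anchor: 0 days
Weekday index = (0 + 0) mod 7 = 0

Monday


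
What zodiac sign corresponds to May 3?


Date: May 3
Conventional tropical zodiac dates: Taurus from April 20 onward; Gemini starts May 21
May 3 falls within the Taurus range

Taurus


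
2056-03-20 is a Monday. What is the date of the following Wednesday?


Current: Monday
Target: Wednesday
Days ahead: 2

Next Wednesday: 2056-03-22


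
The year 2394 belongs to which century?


Century = (year - 1) // 100 + 1
= (2394 - 1) // 100 + 1
= 2393 // 100 + 1
= 23 + 1

24th century


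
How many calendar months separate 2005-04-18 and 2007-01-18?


From April 2005 to January 2007
2 years * 12 = 24 months, minus 3 months = 21

21 months


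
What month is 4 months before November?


November is month 11
11 - 4 = 7

July


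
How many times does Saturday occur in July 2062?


July 2062 has 31 days
Anchor: Jan 1, 2062. With p = 2062 - 1 = 2061: (p + p//4 - p//100 + p//400) mod 7 = (2061 + 515 - 20 + 5) mod 7 = 2561 mod 7 = 6 -> Sunday (Mon=0 ... Sun=6)
Days before July (Jan-Jun): 181; July 1 index = (6 + 181) mod 7 = 5 -> Saturday
First Saturday is July 1
Saturdays: 1, 8, 15, 22, 29

5 Saturdays


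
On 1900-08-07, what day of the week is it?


Date: August 7, 1900
Anchor: Jan 1, 1900. With p = 1900 - 1 = 1899: (p + p//4 - p//100 + p//400) mod 7 = (1899 + 474 - 18 + 4) mod 7 = 2359 mod 7 = 0 -> Monday (Mon=0 ... Sun=6)
Days before August (Jan-Jul): 212; offset = 212 + 7 - 1 = 218
Weekday index = (0 + 218) mod 7 = 1

Day of the week: Tuesday


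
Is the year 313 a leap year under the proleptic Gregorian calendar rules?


Gregorian leap year rule: divisible by 4, but not by 100, unless also by 400.
313 is not divisible by 4 -> not a leap year

No


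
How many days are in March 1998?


March 1998

31 days


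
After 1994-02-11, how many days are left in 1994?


Day of year: 42 of 365
Remaining = 365 - 42

323 days


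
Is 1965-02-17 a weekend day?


Anchor: Jan 1, 1965. With p = 1965 - 1 = 1964: (p + p//4 - p//100 + p//400) mod 7 = (1964 + 491 - 19 + 4) mod 7 = 2440 mod 7 = 4 -> Friday (Mon=0 ... Sun=6)
Day of year: 48; offset = 47
Weekday index = (4 + 47) mod 7 = 2 -> Wednesday
Weekend days: Saturday, Sunday

No


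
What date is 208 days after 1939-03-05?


Start: 1939-03-05, add 208 days
March 1939 has 31 days: 31 - 5 = 26 days to March 31 -> 182 left
April 1939 has 30 days -> 152 left
May 1939 has 31 days -> 121 left
June 1939 has 30 days -> 91 left
July 1939 has 31 days -> 60 left
August 1939 has 31 days -> 29 left
September 1939: 29 <= 30 -> lands on September 29

Result: 1939-09-29


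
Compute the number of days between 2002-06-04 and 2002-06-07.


From 2002-06-04 to 2002-06-07
2002-06-04: days before June = 31 + 28 + 31 + 30 + 31 = 151 (2002 is not a leap year); day of year = 151 + 4 = 155
2002-06-07: days before June = 31 + 28 + 31 + 30 + 31 = 151 (2002 is not a leap year); day of year = 151 + 7 = 158
Same year: 158 - 155 = 3

3 days


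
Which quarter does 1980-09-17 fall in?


Month: September (month 9)
Q1: Jan-Mar, Q2: Apr-Jun, Q3: Jul-Sep, Q4: Oct-Dec

Q3


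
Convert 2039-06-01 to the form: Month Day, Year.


ISO 2039-06-01 parses as year=2039, month=06, day=01
Month 6 -> June

June 1, 2039


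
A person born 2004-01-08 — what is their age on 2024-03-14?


Birth: 2004-01-08
Reference: 2024-03-14
Year difference: 2024 - 2004 = 20

20 years old


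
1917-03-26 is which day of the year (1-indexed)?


Date: March 26, 1917
Days in months 1 through 2: 59
Plus 26 days in March

Day of year: 85


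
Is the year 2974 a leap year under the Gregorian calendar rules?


Gregorian leap year rule: divisible by 4, but not by 100, unless also by 400.
2974 is not divisible by 4 -> not a leap year

No


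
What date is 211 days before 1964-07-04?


Start: 1964-07-04, subtract 211 days
Back 4 days from July 4 reaches June 30, 1964 -> 207 left
June 1964 has 30 days -> back to May 31, 1964 -> 177 left
May 1964 has 31 days -> back to April 30, 1964 -> 146 left
April 1964 has 30 days -> back to March 31, 1964 -> 116 left
March 1964 has 31 days -> back to February 29, 1964 -> 85 left
February 1964 has 29 days -> back to January 31, 1964 -> 56 left
January 1964 has 31 days -> back to December 31, 1963 -> 25 left
December 1963: 31 - 25 = 6 -> lands on December 6

Result: 1963-12-06


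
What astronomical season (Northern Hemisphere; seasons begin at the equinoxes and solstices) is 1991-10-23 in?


Date: October 23
Astronomical Autumn (approx.; exact equinox/solstice day varies by year): September 22 to December 20
October 23 falls within the Autumn window

Autumn


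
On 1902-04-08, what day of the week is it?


Date: April 8, 1902
Anchor: Jan 1, 1902. With p = 1902 - 1 = 1901: (p + p//4 - p//100 + p//400) mod 7 = (1901 + 475 - 19 + 4) mod 7 = 2361 mod 7 = 2 -> Wednesday (Mon=0 ... Sun=6)
Days before April (Jan-Mar): 90; offset = 90 + 8 - 1 = 97
Weekday index = (2 + 97) mod 7 = 1

Day of the week: Tuesday


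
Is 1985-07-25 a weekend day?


Anchor: Jan 1, 1985. With p = 1985 - 1 = 1984: (p + p//4 - p//100 + p//400) mod 7 = (1984 + 496 - 19 + 4) mod 7 = 2465 mod 7 = 1 -> Tuesday (Mon=0 ... Sun=6)
Day of year: 206; offset = 205
Weekday index = (1 + 205) mod 7 = 3 -> Thursday
Weekend days: Saturday, Sunday

No


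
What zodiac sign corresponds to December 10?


Date: December 10
Conventional tropical zodiac dates: Sagittarius from November 22 onward; Capricorn starts December 22
December 10 falls within the Sagittarius range

Sagittarius


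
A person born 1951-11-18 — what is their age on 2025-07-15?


Birth: 1951-11-18
Reference: 2025-07-15
Year difference: 2025 - 1951 = 74
Birthday not yet reached in 2025, subtract 1

73 years old


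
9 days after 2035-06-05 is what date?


Start: 2035-06-05, add 9 days
June 2035 has 30 days; 5 + 9 = 14 stays within June

Result: 2035-06-14


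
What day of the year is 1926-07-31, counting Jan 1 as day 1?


Date: July 31, 1926
Days in months 1 through 6: 181
Plus 31 days in July

Day of year: 212


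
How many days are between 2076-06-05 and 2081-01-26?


From 2076-06-05 to 2081-01-26
2076-06-05: days before June = 31 + 29 + 31 + 30 + 31 = 152 (2076 is a leap year); day of year = 152 + 5 = 157
2081-01-26: day of year = 26
Rest of 2076: 366 - 157 = 209
Full years 2077 (365), 2078 (365), 2079 (365), 2080 (366): 1461
Total = 209 + 1461 + 26 = 1696

1696 days


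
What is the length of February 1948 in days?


February 1948 (leap year: yes)

29 days


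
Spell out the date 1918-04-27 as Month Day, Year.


ISO 1918-04-27 parses as year=1918, month=04, day=27
Month 4 -> April

April 27, 1918


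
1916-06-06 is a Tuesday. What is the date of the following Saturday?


Current: Tuesday
Target: Saturday
Days ahead: 4

Next Saturday: 1916-06-10


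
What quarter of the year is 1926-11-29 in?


Month: November (month 11)
Q1: Jan-Mar, Q2: Apr-Jun, Q3: Jul-Sep, Q4: Oct-Dec

Q4


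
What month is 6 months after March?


March is month 3
3 + 6 = 9

September


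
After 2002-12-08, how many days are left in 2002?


Day of year: 342 of 365
Remaining = 365 - 342

23 days


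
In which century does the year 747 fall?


Century = (year - 1) // 100 + 1
= (747 - 1) // 100 + 1
= 746 // 100 + 1
= 7 + 1

8th century


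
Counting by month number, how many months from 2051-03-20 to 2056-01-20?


From March 2051 to January 2056
5 years * 12 = 60 months, minus 2 months = 58

58 months


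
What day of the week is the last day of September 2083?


September 2083 has 30 days
Anchor: Jan 1, 2083. With p = 2083 - 1 = 2082: (p + p//4 - p//100 + p//400) mod 7 = (2082 + 520 - 20 + 5) mod 7 = 2587 mod 7 = 4 -> Friday (Mon=0 ... Sun=6)
Days before September (Jan-Aug): 243; September 1 index = (4 + 243) mod 7 = 2 -> Wednesday
Last day offset: 30 - 1 = 29 days
Weekday index = (2 + 29) mod 7 = 3

Thursday, September 30


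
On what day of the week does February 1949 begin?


Target: February 1, 1949
Anchor: Jan 1, 1949. With p = 1949 - 1 = 1948: (p + p//4 - p//100 + p//400) mod 7 = (1948 + 487 - 19 + 4) mod 7 = 2420 mod 7 = 5 -> Saturday (Mon=0 ... Sun=6)
Days before February (Jan): 31 days
Weekday index = (5 + 31) mod 7 = 1

Tuesday


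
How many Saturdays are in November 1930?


November 1930 has 30 days
Anchor: Jan 1, 1930. With p = 1930 - 1 = 1929: (p + p//4 - p//100 + p//400) mod 7 = (1929 + 482 - 19 + 4) mod 7 = 2396 mod 7 = 2 -> Wednesday (Mon=0 ... Sun=6)
Days before November (Jan-Oct): 304; November 1 index = (2 + 304) mod 7 = 5 -> Saturday
First Saturday is November 1
Saturdays: 1, 8, 15, 22, 29

5 Saturdays


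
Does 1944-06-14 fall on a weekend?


Anchor: Jan 1, 1944. With p = 1944 - 1 = 1943: (p + p//4 - p//100 + p//400) mod 7 = (1943 + 485 - 19 + 4) mod 7 = 2413 mod 7 = 5 -> Saturday (Mon=0 ... Sun=6)
Day of year: 166; offset = 165
Weekday index = (5 + 165) mod 7 = 2 -> Wednesday
Weekend days: Saturday, Sunday

No


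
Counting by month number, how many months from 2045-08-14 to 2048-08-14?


From August 2045 to August 2048
3 years * 12 = 36 months = 36

36 months


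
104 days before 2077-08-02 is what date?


Start: 2077-08-02, subtract 104 days
Back 2 days from August 2 reaches July 31, 2077 -> 102 left
July 2077 has 31 days -> back to June 30, 2077 -> 71 left
June 2077 has 30 days -> back to May 31, 2077 -> 41 left
May 2077 has 31 days -> back to April 30, 2077 -> 10 left
April 2077: 30 - 10 = 20 -> lands on April 20

Result: 2077-04-20


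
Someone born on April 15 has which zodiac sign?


Date: April 15
Conventional tropical zodiac dates: Aries from March 21 onward; Taurus starts April 20
April 15 falls within the Aries range

Aries


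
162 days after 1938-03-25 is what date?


Start: 1938-03-25, add 162 days
March 1938 has 31 days: 31 - 25 = 6 days to March 31 -> 156 left
April 1938 has 30 days -> 126 left
May 1938 has 31 days -> 95 left
June 1938 has 30 days -> 65 left
July 1938 has 31 days -> 34 left
August 1938 has 31 days -> 3 left
September 1938: 3 <= 30 -> lands on September 3

Result: 1938-09-03


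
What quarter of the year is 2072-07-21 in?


Month: July (month 7)
Q1: Jan-Mar, Q2: Apr-Jun, Q3: Jul-Sep, Q4: Oct-Dec

Q3


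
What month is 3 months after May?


May is month 5
5 + 3 = 8

August


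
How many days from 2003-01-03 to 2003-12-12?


From 2003-01-03 to 2003-12-12
2003-01-03: day of year = 3
2003-12-12: days before December = 31 + 28 + 31 + 30 + 31 + 30 + 31 + 31 + 30 + 31 + 30 = 334 (2003 is not a leap year); day of year = 334 + 12 = 346
Same year: 346 - 3 = 343

343 days


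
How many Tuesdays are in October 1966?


October 1966 has 31 days
Anchor: Jan 1, 1966. With p = 1966 - 1 = 1965: (p + p//4 - p//100 + p//400) mod 7 = (1965 + 491 - 19 + 4) mod 7 = 2441 mod 7 = 5 -> Saturday (Mon=0 ... Sun=6)
Days before October (Jan-Sep): 273; October 1 index = (5 + 273) mod 7 = 5 -> Saturday
First Tuesday is October 4
Tuesdays: 4, 11, 18, 25

4 Tuesdays


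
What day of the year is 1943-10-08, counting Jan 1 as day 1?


Date: October 8, 1943
Days in months 1 through 9: 273
Plus 8 days in October

Day of year: 281


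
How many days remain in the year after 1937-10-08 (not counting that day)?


Day of year: 281 of 365
Remaining = 365 - 281

84 days


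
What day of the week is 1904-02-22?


Date: February 22, 1904
Anchor: Jan 1, 1904. With p = 1904 - 1 = 1903: (p + p//4 - p//100 + p//400) mod 7 = (1903 + 475 - 19 + 4) mod 7 = 2363 mod 7 = 4 -> Friday (Mon=0 ... Sun=6)
Days before February (Jan): 31; offset = 31 + 22 - 1 = 52
Weekday index = (4 + 52) mod 7 = 0

Day of the week: Monday


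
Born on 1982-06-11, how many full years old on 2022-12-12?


Birth: 1982-06-11
Reference: 2022-12-12
Year difference: 2022 - 1982 = 40

40 years old


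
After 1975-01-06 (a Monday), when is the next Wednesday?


Current: Monday
Target: Wednesday
Days ahead: 2

Next Wednesday: 1975-01-08


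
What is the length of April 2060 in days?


April 2060

30 days


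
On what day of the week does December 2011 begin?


Target: December 1, 2011
Anchor: Jan 1, 2011. With p = 2011 - 1 = 2010: (p + p//4 - p//100 + p//400) mod 7 = (2010 + 502 - 20 + 5) mod 7 = 2497 mod 7 = 5 -> Saturday (Mon=0 ... Sun=6)
Days before December (Jan-Nov): 334 days
Weekday index = (5 + 334) mod 7 = 3

Thursday


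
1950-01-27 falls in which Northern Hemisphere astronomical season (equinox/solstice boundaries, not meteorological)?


Date: January 27
Astronomical Winter (approx.; exact equinox/solstice day varies by year): December 21 to March 19
January 27 falls within the Winter window

Winter


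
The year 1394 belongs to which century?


Century = (year - 1) // 100 + 1
= (1394 - 1) // 100 + 1
= 1393 // 100 + 1
= 13 + 1

14th century


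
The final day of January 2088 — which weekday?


January 2088 has 31 days
Anchor: Jan 1, 2088. With p = 2088 - 1 = 2087: (p + p//4 - p//100 + p//400) mod 7 = (2087 + 521 - 20 + 5) mod 7 = 2593 mod 7 = 3 -> Thursday (Mon=0 ... Sun=6)
January 1 is the anchor itself -> Thursday
Last day offset: 31 - 1 = 30 days
Weekday index = (3 + 30) mod 7 = 5

Saturday, January 31


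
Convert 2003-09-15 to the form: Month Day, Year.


ISO 2003-09-15 parses as year=2003, month=09, day=15
Month 9 -> September

September 15, 2003


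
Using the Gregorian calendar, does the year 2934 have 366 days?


Gregorian leap year rule: divisible by 4, but not by 100, unless also by 400.
2934 is not divisible by 4 -> not a leap year

No


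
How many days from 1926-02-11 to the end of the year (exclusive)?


Day of year: 42 of 365
Remaining = 365 - 42

323 days


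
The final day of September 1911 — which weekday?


September 1911 has 30 days
Anchor: Jan 1, 1911. With p = 1911 - 1 = 1910: (p + p//4 - p//100 + p//400) mod 7 = (1910 + 477 - 19 + 4) mod 7 = 2372 mod 7 = 6 -> Sunday (Mon=0 ... Sun=6)
Days before September (Jan-Aug): 243; September 1 index = (6 + 243) mod 7 = 4 -> Friday
Last day offset: 30 - 1 = 29 days
Weekday index = (4 + 29) mod 7 = 5

Saturday, September 30


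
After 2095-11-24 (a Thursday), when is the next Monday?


Current: Thursday
Target: Monday
Days ahead: 4

Next Monday: 2095-11-28


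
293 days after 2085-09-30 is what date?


Start: 2085-09-30, add 293 days
September 30 is the last day of September 2085 -> 293 left
October 2085 has 31 days -> 262 left
November 2085 has 30 days -> 232 left
December 2085 has 31 days -> 201 left
January 2086 has 31 days -> 170 left
February 2086 has 28 days -> 142 left
March 2086 has 31 days -> 111 left
April 2086 has 30 days -> 81 left
May 2086 has 31 days -> 50 left
June 2086 has 30 days -> 20 left
July 2086: 20 <= 31 -> lands on July 20

Result: 2086-07-20


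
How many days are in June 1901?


June 1901

30 days


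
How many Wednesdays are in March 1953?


March 1953 has 31 days
Anchor: Jan 1, 1953. With p = 1953 - 1 = 1952: (p + p//4 - p//100 + p//400) mod 7 = (1952 + 488 - 19 + 4) mod 7 = 2425 mod 7 = 3 -> Thursday (Mon=0 ... Sun=6)
Days before March (Jan-Feb): 59; March 1 index = (3 + 59) mod 7 = 6 -> Sunday
First Wednesday is March 4
Wednesdays: 4, 11, 18, 25

4 Wednesdays


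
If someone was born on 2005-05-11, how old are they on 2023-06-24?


Birth: 2005-05-11
Reference: 2023-06-24
Year difference: 2023 - 2005 = 18

18 years old


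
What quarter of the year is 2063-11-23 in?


Month: November (month 11)
Q1: Jan-Mar, Q2: Apr-Jun, Q3: Jul-Sep, Q4: Oct-Dec

Q4


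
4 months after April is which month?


April is month 4
4 + 4 = 8

August


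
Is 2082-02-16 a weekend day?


Anchor: Jan 1, 2082. With p = 2082 - 1 = 2081: (p + p//4 - p//100 + p//400) mod 7 = (2081 + 520 - 20 + 5) mod 7 = 2586 mod 7 = 3 -> Thursday (Mon=0 ... Sun=6)
Day of year: 47; offset = 46
Weekday index = (3 + 46) mod 7 = 0 -> Monday
Weekend days: Saturday, Sunday

No


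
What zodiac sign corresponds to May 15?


Date: May 15
Conventional tropical zodiac dates: Taurus from April 20 onward; Gemini starts May 21
May 15 falls within the Taurus range

Taurus


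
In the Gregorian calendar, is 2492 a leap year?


Gregorian leap year rule: divisible by 4, but not by 100, unless also by 400.
2492 is divisible by 4 but not 100 -> leap year

Yes


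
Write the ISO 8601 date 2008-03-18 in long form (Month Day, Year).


ISO 2008-03-18 parses as year=2008, month=03, day=18
Month 3 -> March

March 18, 2008


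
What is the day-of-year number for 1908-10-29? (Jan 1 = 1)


Date: October 29, 1908
Days in months 1 through 9: 274
Plus 29 days in October

Day of year: 303


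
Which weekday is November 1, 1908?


Target: November 1, 1908
Anchor: Jan 1, 1908. With p = 1908 - 1 = 1907: (p + p//4 - p//100 + p//400) mod 7 = (1907 + 476 - 19 + 4) mod 7 = 2368 mod 7 = 2 -> Wednesday (Mon=0 ... Sun=6)
Days before November (Jan-Oct): 305 days
Weekday index = (2 + 305) mod 7 = 6

Sunday


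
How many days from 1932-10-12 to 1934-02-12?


From 1932-10-12 to 1934-02-12
1932-10-12: days before October = 31 + 29 + 31 + 30 + 31 + 30 + 31 + 31 + 30 = 274 (1932 is a leap year); day of year = 274 + 12 = 286
1934-02-12: days before February = 31; day of year = 31 + 12 = 43
Rest of 1932: 366 - 286 = 80
Full years 1933 (365): 365
Total = 80 + 365 + 43 = 488

488 days


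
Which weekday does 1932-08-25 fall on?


Date: August 25, 1932
Anchor: Jan 1, 1932. With p = 1932 - 1 = 1931: (p + p//4 - p//100 + p//400) mod 7 = (1931 + 482 - 19 + 4) mod 7 = 2398 mod 7 = 4 -> Friday (Mon=0 ... Sun=6)
Days before August (Jan-Jul): 213; offset = 213 + 25 - 1 = 237
Weekday index = (4 + 237) mod 7 = 3

Day of the week: Thursday


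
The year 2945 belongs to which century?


Century = (year - 1) // 100 + 1
= (2945 - 1) // 100 + 1
= 2944 // 100 + 1
= 29 + 1

30th century


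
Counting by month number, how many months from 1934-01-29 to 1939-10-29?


From January 1934 to October 1939
5 years * 12 = 60 months, plus 9 months = 69

69 months


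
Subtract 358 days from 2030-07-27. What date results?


Start: 2030-07-27, subtract 358 days
Back 27 days from July 27 reaches June 30, 2030 -> 331 left
June 2030 has 30 days -> back to May 31, 2030 -> 301 left
May 2030 has 31 days -> back to April 30, 2030 -> 270 left
April 2030 has 30 days -> back to March 31, 2030 -> 240 left
March 2030 has 31 days -> back to February 28, 2030 -> 209 left
February 2030 has 28 days -> back to January 31, 2030 -> 181 left
January 2030 has 31 days -> back to December 31, 2029 -> 150 left
December 2029 has 31 days -> back to November 30, 2029 -> 119 left
November 2029 has 30 days -> back to October 31, 2029 -> 89 left
October 2029 has 31 days -> back to September 30, 2029 -> 58 left
September 2029 has 30 days -> back to August 31, 2029 -> 28 left
August 2029: 31 - 28 = 3 -> lands on August 3

Result: 2029-08-03


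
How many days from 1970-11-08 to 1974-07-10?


From 1970-11-08 to 1974-07-10
1970-11-08: days before November = 31 + 28 + 31 + 30 + 31 + 30 + 31 + 31 + 30 + 31 = 304 (1970 is not a leap year); day of year = 304 + 8 = 312
1974-07-10: days before July = 31 + 28 + 31 + 30 + 31 + 30 = 181 (1974 is not a leap year); day of year = 181 + 10 = 191
Rest of 1970: 365 - 312 = 53
Full years 1971 (365), 1972 (366), 1973 (365): 1096
Total = 53 + 1096 + 191 = 1340

1340 days


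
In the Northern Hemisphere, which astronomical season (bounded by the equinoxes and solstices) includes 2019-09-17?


Date: September 17
Astronomical Summer (approx.; exact equinox/solstice day varies by year): June 21 to September 21
September 17 falls within the Summer window

Summer


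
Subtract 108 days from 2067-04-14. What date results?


Start: 2067-04-14, subtract 108 days
Back 14 days from April 14 reaches March 31, 2067 -> 94 left
March 2067 has 31 days -> back to February 28, 2067 -> 63 left
February 2067 has 28 days -> back to January 31, 2067 -> 35 left
January 2067 has 31 days -> back to December 31, 2066 -> 4 left
December 2066: 31 - 4 = 27 -> lands on December 27

Result: 2066-12-27


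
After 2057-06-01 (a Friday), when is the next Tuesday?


Current: Friday
Target: Tuesday
Days ahead: 4

Next Tuesday: 2057-06-05


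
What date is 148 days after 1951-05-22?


Start: 1951-05-22, add 148 days
May 1951 has 31 days: 31 - 22 = 9 days to May 31 -> 139 left
June 1951 has 30 days -> 109 left
July 1951 has 31 days -> 78 left
August 1951 has 31 days -> 47 left
September 1951 has 30 days -> 17 left
October 1951: 17 <= 31 -> lands on October 17

Result: 1951-10-17


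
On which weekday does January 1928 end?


January 1928 has 31 days
Anchor: Jan 1, 1928. With p = 1928 - 1 = 1927: (p + p//4 - p//100 + p//400) mod 7 = (1927 + 481 - 19 + 4) mod 7 = 2393 mod 7 = 6 -> Sunday (Mon=0 ... Sun=6)
January 1 is the anchor itself -> Sunday
Last day offset: 31 - 1 = 30 days
Weekday index = (6 + 30) mod 7 = 1

Tuesday, January 31


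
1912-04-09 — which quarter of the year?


Month: April (month 4)
Q1: Jan-Mar, Q2: Apr-Jun, Q3: Jul-Sep, Q4: Oct-Dec

Q2


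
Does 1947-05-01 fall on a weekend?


Anchor: Jan 1, 1947. With p = 1947 - 1 = 1946: (p + p//4 - p//100 + p//400) mod 7 = (1946 + 486 - 19 + 4) mod 7 = 2417 mod 7 = 2 -> Wednesday (Mon=0 ... Sun=6)
Day of year: 121; offset = 120
Weekday index = (2 + 120) mod 7 = 3 -> Thursday
Weekend days: Saturday, Sunday

No


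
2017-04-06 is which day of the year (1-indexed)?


Date: April 6, 2017
Days in months 1 through 3: 90
Plus 6 days in April

Day of year: 96


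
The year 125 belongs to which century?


Century = (year - 1) // 100 + 1
= (125 - 1) // 100 + 1
= 124 // 100 + 1
= 1 + 1

2nd century


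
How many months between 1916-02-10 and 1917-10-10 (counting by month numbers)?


From February 1916 to October 1917
1 year * 12 = 12 months, plus 8 months = 20

20 months


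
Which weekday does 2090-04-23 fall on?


Date: April 23, 2090
Anchor: Jan 1, 2090. With p = 2090 - 1 = 2089: (p + p//4 - p//100 + p//400) mod 7 = (2089 + 522 - 20 + 5) mod 7 = 2596 mod 7 = 6 -> Sunday (Mon=0 ... Sun=6)
Days before April (Jan-Mar): 90; offset = 90 + 23 - 1 = 112
Weekday index = (6 + 112) mod 7 = 6

Day of the week: Sunday


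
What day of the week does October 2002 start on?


Target: October 1, 2002
Anchor: Jan 1, 2002. With p = 2002 - 1 = 2001: (p + p//4 - p//100 + p//400) mod 7 = (2001 + 500 - 20 + 5) mod 7 = 2486 mod 7 = 1 -> Tuesday (Mon=0 ... Sun=6)
Days before October (Jan-Sep): 273 days
Weekday index = (1 + 273) mod 7 = 1

Tuesday


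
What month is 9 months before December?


December is month 12
12 - 9 = 3

March


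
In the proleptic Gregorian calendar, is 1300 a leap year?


Gregorian leap year rule: divisible by 4, but not by 100, unless also by 400.
1300 is divisible by 100 but not 400 -> not a leap year

No


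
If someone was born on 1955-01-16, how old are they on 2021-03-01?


Birth: 1955-01-16
Reference: 2021-03-01
Year difference: 2021 - 1955 = 66

66 years old


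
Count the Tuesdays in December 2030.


December 2030 has 31 days
Anchor: Jan 1, 2030. With p = 2030 - 1 = 2029: (p + p//4 - p//100 + p//400) mod 7 = (2029 + 507 - 20 + 5) mod 7 = 2521 mod 7 = 1 -> Tuesday (Mon=0 ... Sun=6)
Days before December (Jan-Nov): 334; December 1 index = (1 + 334) mod 7 = 6 -> Sunday
First Tuesday is December 3
Tuesdays: 3, 10, 17, 24, 31

5 Tuesdays


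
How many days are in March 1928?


March 1928

31 days


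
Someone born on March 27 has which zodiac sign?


Date: March 27
Conventional tropical zodiac dates: Aries from March 21 onward; Taurus starts April 20
March 27 falls within the Aries range

Aries


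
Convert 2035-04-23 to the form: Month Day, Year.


ISO 2035-04-23 parses as year=2035, month=04, day=23
Month 4 -> April

April 23, 2035


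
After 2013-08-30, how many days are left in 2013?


Day of year: 242 of 365
Remaining = 365 - 242

123 days


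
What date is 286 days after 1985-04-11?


Start: 1985-04-11, add 286 days
April 1985 has 30 days: 30 - 11 = 19 days to April 30 -> 267 left
May 1985 has 31 days -> 236 left
June 1985 has 30 days -> 206 left
July 1985 has 31 days -> 175 left
August 1985 has 31 days -> 144 left
September 1985 has 30 days -> 114 left
October 1985 has 31 days -> 83 left
November 1985 has 30 days -> 53 left
December 1985 has 31 days -> 22 left
January 1986: 22 <= 31 -> lands on January 22

Result: 1986-01-22


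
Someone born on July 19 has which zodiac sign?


Date: July 19
Conventional tropical zodiac dates: Cancer from June 21 onward; Leo starts July 23
July 19 falls within the Cancer range

Cancer


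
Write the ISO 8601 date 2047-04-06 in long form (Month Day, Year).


ISO 2047-04-06 parses as year=2047, month=04, day=06
Month 4 -> April

April 6, 2047


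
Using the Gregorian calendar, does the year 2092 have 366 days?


Gregorian leap year rule: divisible by 4, but not by 100, unless also by 400.
2092 is divisible by 4 but not 100 -> leap year

Yes


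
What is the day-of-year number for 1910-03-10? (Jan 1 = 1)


Date: March 10, 1910
Days in months 1 through 2: 59
Plus 10 days in March

Day of year: 69


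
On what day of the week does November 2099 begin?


Target: November 1, 2099
Anchor: Jan 1, 2099. With p = 2099 - 1 = 2098: (p + p//4 - p//100 + p//400) mod 7 = (2098 + 524 - 20 + 5) mod 7 = 2607 mod 7 = 3 -> Thursday (Mon=0 ... Sun=6)
Days before November (Jan-Oct): 304 days
Weekday index = (3 + 304) mod 7 = 6

Sunday


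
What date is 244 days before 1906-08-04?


Start: 1906-08-04, subtract 244 days
Back 4 days from August 4 reaches July 31, 1906 -> 240 left
July 1906 has 31 days -> back to June 30, 1906 -> 209 left
June 1906 has 30 days -> back to May 31, 1906 -> 179 left
May 1906 has 31 days -> back to April 30, 1906 -> 148 left
April 1906 has 30 days -> back to March 31, 1906 -> 118 left
March 1906 has 31 days -> back to February 28, 1906 -> 87 left
February 1906 has 28 days -> back to January 31, 1906 -> 59 left
January 1906 has 31 days -> back to December 31, 1905 -> 28 left
December 1905: 31 - 28 = 3 -> lands on December 3

Result: 1905-12-03


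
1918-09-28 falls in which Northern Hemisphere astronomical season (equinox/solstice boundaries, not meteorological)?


Date: September 28
Astronomical Autumn (approx.; exact equinox/solstice day varies by year): September 22 to December 20
September 28 falls within the Autumn window

Autumn


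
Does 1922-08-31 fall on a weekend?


Anchor: Jan 1, 1922. With p = 1922 - 1 = 1921: (p + p//4 - p//100 + p//400) mod 7 = (1921 + 480 - 19 + 4) mod 7 = 2386 mod 7 = 6 -> Sunday (Mon=0 ... Sun=6)
Day of year: 243; offset = 242
Weekday index = (6 + 242) mod 7 = 3 -> Thursday
Weekend days: Saturday, Sunday

No


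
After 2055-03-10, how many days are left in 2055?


Day of year: 69 of 365
Remaining = 365 - 69

296 days


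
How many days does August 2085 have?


August 2085

31 days


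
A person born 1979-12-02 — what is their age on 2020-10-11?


Birth: 1979-12-02
Reference: 2020-10-11
Year difference: 2020 - 1979 = 41
Birthday not yet reached in 2020, subtract 1

40 years old


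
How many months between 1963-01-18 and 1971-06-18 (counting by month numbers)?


From January 1963 to June 1971
8 years * 12 = 96 months, plus 5 months = 101

101 months


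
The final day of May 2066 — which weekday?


May 2066 has 31 days
Anchor: Jan 1, 2066. With p = 2066 - 1 = 2065: (p + p//4 - p//100 + p//400) mod 7 = (2065 + 516 - 20 + 5) mod 7 = 2566 mod 7 = 4 -> Friday (Mon=0 ... Sun=6)
Days before May (Jan-Apr): 120; May 1 index = (4 + 120) mod 7 = 5 -> Saturday
Last day offset: 31 - 1 = 30 days
Weekday index = (5 + 30) mod 7 = 0

Monday, May 31


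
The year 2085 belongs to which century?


Century = (year - 1) // 100 + 1
= (2085 - 1) // 100 + 1
= 2084 // 100 + 1
= 20 + 1

21st century


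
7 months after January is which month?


January is month 1
1 + 7 = 8

August


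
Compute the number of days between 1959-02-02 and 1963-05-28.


From 1959-02-02 to 1963-05-28
1959-02-02: days before February = 31; day of year = 31 + 2 = 33
1963-05-28: days before May = 31 + 28 + 31 + 30 = 120 (1963 is not a leap year); day of year = 120 + 28 = 148
Rest of 1959: 365 - 33 = 332
Full years 1960 (366), 1961 (365), 1962 (365): 1096
Total = 332 + 1096 + 148 = 1576

1576 days


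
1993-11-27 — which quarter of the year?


Month: November (month 11)
Q1: Jan-Mar, Q2: Apr-Jun, Q3: Jul-Sep, Q4: Oct-Dec

Q4


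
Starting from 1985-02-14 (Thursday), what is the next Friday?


Current: Thursday
Target: Friday
Days ahead: 1

Next Friday: 1985-02-15


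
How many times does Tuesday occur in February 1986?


February 1986 has 28 days
Anchor: Jan 1, 1986. With p = 1986 - 1 = 1985: (p + p//4 - p//100 + p//400) mod 7 = (1985 + 496 - 19 + 4) mod 7 = 2466 mod 7 = 2 -> Wednesday (Mon=0 ... Sun=6)
Days before February (Jan): 31; February 1 index = (2 + 31) mod 7 = 5 -> Saturday
First Tuesday is February 4
Tuesdays: 4, 11, 18, 25

4 Tuesdays


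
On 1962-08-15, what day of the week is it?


Date: August 15, 1962
Anchor: Jan 1, 1962. With p = 1962 - 1 = 1961: (p + p//4 - p//100 + p//400) mod 7 = (1961 + 490 - 19 + 4) mod 7 = 2436 mod 7 = 0 -> Monday (Mon=0 ... Sun=6)
Days before August (Jan-Jul): 212; offset = 212 + 15 - 1 = 226
Weekday index = (0 + 226) mod 7 = 2

Day of the week: Wednesday


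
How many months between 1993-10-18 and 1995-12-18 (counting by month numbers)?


From October 1993 to December 1995
2 years * 12 = 24 months, plus 2 months = 26

26 months


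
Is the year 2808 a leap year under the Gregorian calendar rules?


Gregorian leap year rule: divisible by 4, but not by 100, unless also by 400.
2808 is divisible by 4 but not 100 -> leap year

Yes


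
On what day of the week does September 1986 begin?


Target: September 1, 1986
Anchor: Jan 1, 1986. With p = 1986 - 1 = 1985: (p + p//4 - p//100 + p//400) mod 7 = (1985 + 496 - 19 + 4) mod 7 = 2466 mod 7 = 2 -> Wednesday (Mon=0 ... Sun=6)
Days before September (Jan-Aug): 243 days
Weekday index = (2 + 243) mod 7 = 0

Monday


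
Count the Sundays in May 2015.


May 2015 has 31 days
Anchor: Jan 1, 2015. With p = 2015 - 1 = 2014: (p + p//4 - p//100 + p//400) mod 7 = (2014 + 503 - 20 + 5) mod 7 = 2502 mod 7 = 3 -> Thursday (Mon=0 ... Sun=6)
Days before May (Jan-Apr): 120; May 1 index = (3 + 120) mod 7 = 4 -> Friday
First Sunday is May 3
Sundays: 3, 10, 17, 24, 31

5 Sundays


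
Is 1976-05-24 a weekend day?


Anchor: Jan 1, 1976. With p = 1976 - 1 = 1975: (p + p//4 - p//100 + p//400) mod 7 = (1975 + 493 - 19 + 4) mod 7 = 2453 mod 7 = 3 -> Thursday (Mon=0 ... Sun=6)
Day of year: 145; offset = 144
Weekday index = (3 + 144) mod 7 = 0 -> Monday
Weekend days: Saturday, Sunday

No


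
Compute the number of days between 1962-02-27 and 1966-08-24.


From 1962-02-27 to 1966-08-24
1962-02-27: days before February = 31; day of year = 31 + 27 = 58
1966-08-24: days before August = 31 + 28 + 31 + 30 + 31 + 30 + 31 = 212 (1966 is not a leap year); day of year = 212 + 24 = 236
Rest of 1962: 365 - 58 = 307
Full years 1963 (365), 1964 (366), 1965 (365): 1096
Total = 307 + 1096 + 236 = 1639

1639 days


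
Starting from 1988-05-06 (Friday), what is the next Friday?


Current: Friday
Target: Friday
Days ahead: 7

Next Friday: 1988-05-13


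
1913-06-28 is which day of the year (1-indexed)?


Date: June 28, 1913
Days in months 1 through 5: 151
Plus 28 days in June

Day of year: 179


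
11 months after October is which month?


October is month 10
10 + 11 = 21; wrap: 21 - 12 = 9

September


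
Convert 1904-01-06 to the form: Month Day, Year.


ISO 1904-01-06 parses as year=1904, month=01, day=06
Month 1 -> January

January 6, 1904


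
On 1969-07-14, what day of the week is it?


Date: July 14, 1969
Anchor: Jan 1, 1969. With p = 1969 - 1 = 1968: (p + p//4 - p//100 + p//400) mod 7 = (1968 + 492 - 19 + 4) mod 7 = 2445 mod 7 = 2 -> Wednesday (Mon=0 ... Sun=6)
Days before July (Jan-Jun): 181; offset = 181 + 14 - 1 = 194
Weekday index = (2 + 194) mod 7 = 0

Day of the week: Monday


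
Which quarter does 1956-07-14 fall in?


Month: July (month 7)
Q1: Jan-Mar, Q2: Apr-Jun, Q3: Jul-Sep, Q4: Oct-Dec

Q3


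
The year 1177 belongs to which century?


Century = (year - 1) // 100 + 1
= (1177 - 1) // 100 + 1
= 1176 // 100 + 1
= 11 + 1

12th century


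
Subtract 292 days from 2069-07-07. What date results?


Start: 2069-07-07, subtract 292 days
Back 7 days from July 7 reaches June 30, 2069 -> 285 left
June 2069 has 30 days -> back to May 31, 2069 -> 255 left
May 2069 has 31 days -> back to April 30, 2069 -> 224 left
April 2069 has 30 days -> back to March 31, 2069 -> 194 left
March 2069 has 31 days -> back to February 28, 2069 -> 163 left
February 2069 has 28 days -> back to January 31, 2069 -> 135 left
January 2069 has 31 days -> back to December 31, 2068 -> 104 left
December 2068 has 31 days -> back to November 30, 2068 -> 73 left
November 2068 has 30 days -> back to October 31, 2068 -> 43 left
October 2068 has 31 days -> back to September 30, 2068 -> 12 left
September 2068: 30 - 12 = 18 -> lands on September 18

Result: 2068-09-18


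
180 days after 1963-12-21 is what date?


Start: 1963-12-21, add 180 days
December 1963 has 31 days: 31 - 21 = 10 days to December 31 -> 170 left
January 1964 has 31 days -> 139 left
February 1964 has 29 days -> 110 left
March 1964 has 31 days -> 79 left
April 1964 has 30 days -> 49 left
May 1964 has 31 days -> 18 left
June 1964: 18 <= 30 -> lands on June 18

Result: 1964-06-18


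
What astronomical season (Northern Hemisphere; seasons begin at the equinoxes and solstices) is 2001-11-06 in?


Date: November 6
Astronomical Autumn (approx.; exact equinox/solstice day varies by year): September 22 to December 20
November 6 falls within the Autumn window

Autumn


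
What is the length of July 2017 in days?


July 2017

31 days


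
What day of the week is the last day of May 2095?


May 2095 has 31 days
Anchor: Jan 1, 2095. With p = 2095 - 1 = 2094: (p + p//4 - p//100 + p//400) mod 7 = (2094 + 523 - 20 + 5) mod 7 = 2602 mod 7 = 5 -> Saturday (Mon=0 ... Sun=6)
Days before May (Jan-Apr): 120; May 1 index = (5 + 120) mod 7 = 6 -> Sunday
Last day offset: 31 - 1 = 30 days
Weekday index = (6 + 30) mod 7 = 1

Tuesday, May 31


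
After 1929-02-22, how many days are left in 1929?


Day of year: 53 of 365
Remaining = 365 - 53

312 days


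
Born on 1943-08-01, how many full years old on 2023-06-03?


Birth: 1943-08-01
Reference: 2023-06-03
Year difference: 2023 - 1943 = 80
Birthday not yet reached in 2023, subtract 1

79 years old


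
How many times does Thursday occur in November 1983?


November 1983 has 30 days
Anchor: Jan 1, 1983. With p = 1983 - 1 = 1982: (p + p//4 - p//100 + p//400) mod 7 = (1982 + 495 - 19 + 4) mod 7 = 2462 mod 7 = 5 -> Saturday (Mon=0 ... Sun=6)
Days before November (Jan-Oct): 304; November 1 index = (5 + 304) mod 7 = 1 -> Tuesday
First Thursday is November 3
Thursdays: 3, 10, 17, 24

4 Thursdays


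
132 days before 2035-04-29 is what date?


Start: 2035-04-29, subtract 132 days
Back 29 days from April 29 reaches March 31, 2035 -> 103 left
March 2035 has 31 days -> back to February 28, 2035 -> 72 left
February 2035 has 28 days -> back to January 31, 2035 -> 44 left
January 2035 has 31 days -> back to December 31, 2034 -> 13 left
December 2034: 31 - 13 = 18 -> lands on December 18

Result: 2034-12-18


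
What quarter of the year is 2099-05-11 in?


Month: May (month 5)
Q1: Jan-Mar, Q2: Apr-Jun, Q3: Jul-Sep, Q4: Oct-Dec

Q2


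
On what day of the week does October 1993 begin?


Target: October 1, 1993
Anchor: Jan 1, 1993. With p = 1993 - 1 = 1992: (p + p//4 - p//100 + p//400) mod 7 = (1992 + 498 - 19 + 4) mod 7 = 2475 mod 7 = 4 -> Friday (Mon=0 ... Sun=6)
Days before October (Jan-Sep): 273 days
Weekday index = (4 + 273) mod 7 = 4

Friday


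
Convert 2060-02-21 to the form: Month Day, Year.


ISO 2060-02-21 parses as year=2060, month=02, day=21
Month 2 -> February

February 21, 2060


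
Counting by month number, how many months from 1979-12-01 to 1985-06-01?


From December 1979 to June 1985
6 years * 12 = 72 months, minus 6 months = 66

66 months


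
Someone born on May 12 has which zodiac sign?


Date: May 12
Conventional tropical zodiac dates: Taurus from April 20 onward; Gemini starts May 21
May 12 falls within the Taurus range

Taurus


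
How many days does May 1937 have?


May 1937

31 days


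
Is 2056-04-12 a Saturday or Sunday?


Anchor: Jan 1, 2056. With p = 2056 - 1 = 2055: (p + p//4 - p//100 + p//400) mod 7 = (2055 + 513 - 20 + 5) mod 7 = 2553 mod 7 = 5 -> Saturday (Mon=0 ... Sun=6)
Day of year: 103; offset = 102
Weekday index = (5 + 102) mod 7 = 2 -> Wednesday
Weekend days: Saturday, Sunday

No


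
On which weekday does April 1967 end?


April 1967 has 30 days
Anchor: Jan 1, 1967. With p = 1967 - 1 = 1966: (p + p//4 - p//100 + p//400) mod 7 = (1966 + 491 - 19 + 4) mod 7 = 2442 mod 7 = 6 -> Sunday (Mon=0 ... Sun=6)
Days before April (Jan-Mar): 90; April 1 index = (6 + 90) mod 7 = 5 -> Saturday
Last day offset: 30 - 1 = 29 days
Weekday index = (5 + 29) mod 7 = 6

Sunday, April 30


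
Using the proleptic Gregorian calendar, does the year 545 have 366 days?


Gregorian leap year rule: divisible by 4, but not by 100, unless also by 400.
545 is not divisible by 4 -> not a leap year

No


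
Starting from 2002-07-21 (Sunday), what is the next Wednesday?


Current: Sunday
Target: Wednesday
Days ahead: 3

Next Wednesday: 2002-07-24


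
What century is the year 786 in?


Century = (year - 1) // 100 + 1
= (786 - 1) // 100 + 1
= 785 // 100 + 1
= 7 + 1

8th century


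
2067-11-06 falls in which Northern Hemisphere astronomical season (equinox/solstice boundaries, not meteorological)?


Date: November 6
Astronomical Autumn (approx.; exact equinox/solstice day varies by year): September 22 to December 20
November 6 falls within the Autumn window

Autumn
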